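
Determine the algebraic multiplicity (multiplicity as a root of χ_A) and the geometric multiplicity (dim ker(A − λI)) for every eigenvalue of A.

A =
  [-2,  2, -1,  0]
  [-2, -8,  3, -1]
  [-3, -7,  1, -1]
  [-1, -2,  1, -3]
λ = -3: alg = 4, geom = 2

Step 1 — factor the characteristic polynomial to read off the algebraic multiplicities:
  χ_A(x) = (x + 3)^4

Step 2 — compute geometric multiplicities via the rank-nullity identity g(λ) = n − rank(A − λI):
  rank(A − (-3)·I) = 2, so dim ker(A − (-3)·I) = n − 2 = 2

Summary:
  λ = -3: algebraic multiplicity = 4, geometric multiplicity = 2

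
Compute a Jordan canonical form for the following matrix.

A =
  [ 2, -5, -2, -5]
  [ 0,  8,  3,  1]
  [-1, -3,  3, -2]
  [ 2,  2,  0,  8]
J_3(5) ⊕ J_1(6)

The characteristic polynomial is
  det(x·I − A) = x^4 - 21*x^3 + 165*x^2 - 575*x + 750 = (x - 6)*(x - 5)^3

Eigenvalues and multiplicities (the geometric multiplicity of λ is n − rank(A − λI), which equals the number of Jordan blocks for λ):
  λ = 5: algebraic multiplicity = 3, geometric multiplicity = 1
  λ = 6: algebraic multiplicity = 1, geometric multiplicity = 1

Determining the block sizes for each eigenvalue:
  λ = 5: one block (gm = 1), so the single block has size am = 3 → block sizes [3]
  λ = 6: one block (gm = 1), so the single block has size am = 1 → block sizes [1]

Assembling the blocks gives a Jordan form
J =
  [5, 1, 0, 0]
  [0, 5, 1, 0]
  [0, 0, 5, 0]
  [0, 0, 0, 6]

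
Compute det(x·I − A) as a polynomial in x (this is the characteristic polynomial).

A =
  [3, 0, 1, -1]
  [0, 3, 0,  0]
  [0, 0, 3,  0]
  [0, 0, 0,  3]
x^4 - 12*x^3 + 54*x^2 - 108*x + 81

Expanding det(x·I − A) (e.g. by cofactor expansion or by noting that A is similar to its Jordan form J, which has the same characteristic polynomial as A) gives
  χ_A(x) = x^4 - 12*x^3 + 54*x^2 - 108*x + 81
which factors as (x - 3)^4. The eigenvalues (with algebraic multiplicities) are λ = 3 with multiplicity 4.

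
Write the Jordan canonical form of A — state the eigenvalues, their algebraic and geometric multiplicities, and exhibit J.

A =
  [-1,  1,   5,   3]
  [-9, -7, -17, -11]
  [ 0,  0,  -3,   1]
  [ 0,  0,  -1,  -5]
J_2(-4) ⊕ J_2(-4)

The characteristic polynomial is
  det(x·I − A) = x^4 + 16*x^3 + 96*x^2 + 256*x + 256 = (x + 4)^4

Eigenvalues and multiplicities (the geometric multiplicity of λ is n − rank(A − λI), which equals the number of Jordan blocks for λ):
  λ = -4: algebraic multiplicity = 4, geometric multiplicity = 2

Determining the block sizes for each eigenvalue:
  λ = -4: with am = 4 and gm = 2, the partition is not yet determined (e.g. several partitions of 4 into 2 parts exist). Let N = A − (-4)·I. Computing rank(N^1) = 2, rank(N^2) = 0; the number of blocks of size ≥ j is rank(N^{j−1}) − rank(N^j), giving [2, 2]. So we have 2 block(s) of size 2 → block sizes [2, 2]

Assembling the blocks gives a Jordan form
J =
  [-4,  1,  0,  0]
  [ 0, -4,  0,  0]
  [ 0,  0, -4,  1]
  [ 0,  0,  0, -4]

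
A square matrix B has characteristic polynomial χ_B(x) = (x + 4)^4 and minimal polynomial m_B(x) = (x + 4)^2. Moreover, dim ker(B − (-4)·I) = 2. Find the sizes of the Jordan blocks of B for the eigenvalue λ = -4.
Block sizes for λ = -4: [2, 2]

Step 1 — from the characteristic polynomial, algebraic multiplicity of λ = -4 is 4. From dim ker(B − (-4)·I) = 2, there are exactly 2 Jordan blocks for λ = -4.
Step 2 — from the minimal polynomial, the factor (x + 4)^2 tells us the largest block for λ = -4 has size 2.
Step 3 — with total size 4, 2 blocks, and largest block 2, the block sizes (in nonincreasing order) are [2, 2].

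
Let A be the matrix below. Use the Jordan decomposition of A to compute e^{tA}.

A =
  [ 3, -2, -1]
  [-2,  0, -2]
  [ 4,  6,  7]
e^{tA} =
  [exp(3*t), -2*t*exp(3*t), -t*exp(3*t)]
  [-2*exp(4*t) + 2*exp(3*t), -4*t*exp(3*t) + exp(4*t), -2*t*exp(3*t)]
  [4*exp(4*t) - 4*exp(3*t), 8*t*exp(3*t) - 2*exp(4*t) + 2*exp(3*t), 4*t*exp(3*t) + exp(3*t)]

Strategy: write A = P · J · P⁻¹ where J is a Jordan canonical form, so e^{tA} = P · e^{tJ} · P⁻¹, and e^{tJ} can be computed block-by-block.

A has Jordan form
J =
  [3, 1, 0]
  [0, 3, 0]
  [0, 0, 4]
(up to reordering of blocks).

Per-block formulas:
  For a 1×1 block at λ = 4: exp(t · [4]) = [e^(4t)].
  For a 2×2 Jordan block J_2(3): exp(t · J_2(3)) = e^(3t)·(I + t·N), where N is the 2×2 nilpotent shift.

After assembling e^{tJ} and conjugating by P, we get:

e^{tA} =
  [exp(3*t), -2*t*exp(3*t), -t*exp(3*t)]
  [-2*exp(4*t) + 2*exp(3*t), -4*t*exp(3*t) + exp(4*t), -2*t*exp(3*t)]
  [4*exp(4*t) - 4*exp(3*t), 8*t*exp(3*t) - 2*exp(4*t) + 2*exp(3*t), 4*t*exp(3*t) + exp(3*t)]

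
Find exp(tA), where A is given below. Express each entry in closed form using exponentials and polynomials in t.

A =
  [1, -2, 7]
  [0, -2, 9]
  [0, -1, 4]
e^{tA} =
  [exp(t), -t^2*exp(t)/2 - 2*t*exp(t), 3*t^2*exp(t)/2 + 7*t*exp(t)]
  [0, -3*t*exp(t) + exp(t), 9*t*exp(t)]
  [0, -t*exp(t), 3*t*exp(t) + exp(t)]

Strategy: write A = P · J · P⁻¹ where J is a Jordan canonical form, so e^{tA} = P · e^{tJ} · P⁻¹, and e^{tJ} can be computed block-by-block.

A has Jordan form
J =
  [1, 1, 0]
  [0, 1, 1]
  [0, 0, 1]
(up to reordering of blocks).

Per-block formulas:
  For a 3×3 Jordan block J_3(1): exp(t · J_3(1)) = e^(1t)·(I + t·N + (t^2/2)·N^2), where N is the 3×3 nilpotent shift.

After assembling e^{tJ} and conjugating by P, we get:

e^{tA} =
  [exp(t), -t^2*exp(t)/2 - 2*t*exp(t), 3*t^2*exp(t)/2 + 7*t*exp(t)]
  [0, -3*t*exp(t) + exp(t), 9*t*exp(t)]
  [0, -t*exp(t), 3*t*exp(t) + exp(t)]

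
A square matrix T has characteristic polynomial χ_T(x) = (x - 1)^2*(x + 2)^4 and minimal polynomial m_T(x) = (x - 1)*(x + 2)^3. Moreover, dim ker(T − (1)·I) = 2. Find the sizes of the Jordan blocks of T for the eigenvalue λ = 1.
Block sizes for λ = 1: [1, 1]

Step 1 — from the characteristic polynomial, algebraic multiplicity of λ = 1 is 2. From dim ker(T − (1)·I) = 2, there are exactly 2 Jordan blocks for λ = 1.
Step 2 — from the minimal polynomial, the factor (x − 1) tells us the largest block for λ = 1 has size 1.
Step 3 — with total size 2, 2 blocks, and largest block 1, the block sizes (in nonincreasing order) are [1, 1].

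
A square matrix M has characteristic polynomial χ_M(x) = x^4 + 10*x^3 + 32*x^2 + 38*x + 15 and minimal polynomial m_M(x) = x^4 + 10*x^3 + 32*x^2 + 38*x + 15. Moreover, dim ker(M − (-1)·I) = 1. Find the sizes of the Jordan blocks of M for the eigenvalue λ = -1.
Block sizes for λ = -1: [2]

Step 1 — from the characteristic polynomial, algebraic multiplicity of λ = -1 is 2. From dim ker(M − (-1)·I) = 1, there are exactly 1 Jordan blocks for λ = -1.
Step 2 — from the minimal polynomial, the factor (x + 1)^2 tells us the largest block for λ = -1 has size 2.
Step 3 — with total size 2, 1 blocks, and largest block 2, the block sizes (in nonincreasing order) are [2].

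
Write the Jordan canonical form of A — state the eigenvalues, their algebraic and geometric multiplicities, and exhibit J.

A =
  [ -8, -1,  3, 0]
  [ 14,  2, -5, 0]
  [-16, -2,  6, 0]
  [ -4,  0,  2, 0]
J_3(0) ⊕ J_1(0)

The characteristic polynomial is
  det(x·I − A) = x^4

Eigenvalues and multiplicities (the geometric multiplicity of λ is n − rank(A − λI), which equals the number of Jordan blocks for λ):
  λ = 0: algebraic multiplicity = 4, geometric multiplicity = 2

Determining the block sizes for each eigenvalue:
  λ = 0: with am = 4 and gm = 2, the partition is not yet determined (e.g. several partitions of 4 into 2 parts exist). Let N = A − (0)·I. Computing rank(N^1) = 2, rank(N^2) = 1, rank(N^3) = 0; the number of blocks of size ≥ j is rank(N^{j−1}) − rank(N^j), giving [2, 1, 1]. So we have 1 block(s) of size 3, 1 block(s) of size 1 → block sizes [3, 1]

Assembling the blocks gives a Jordan form
J =
  [0, 1, 0, 0]
  [0, 0, 1, 0]
  [0, 0, 0, 0]
  [0, 0, 0, 0]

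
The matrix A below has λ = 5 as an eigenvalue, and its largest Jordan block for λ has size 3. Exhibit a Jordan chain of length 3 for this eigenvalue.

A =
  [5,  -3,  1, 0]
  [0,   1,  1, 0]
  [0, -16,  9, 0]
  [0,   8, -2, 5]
A Jordan chain for λ = 5 of length 3:
v_1 = (-4, 0, 0, 0)ᵀ
v_2 = (-3, -4, -16, 8)ᵀ
v_3 = (0, 1, 0, 0)ᵀ

Let N = A − (5)·I. We want v_3 with N^3 v_3 = 0 but N^2 v_3 ≠ 0; then v_{j-1} := N · v_j for j = 3, …, 2.

Pick v_3 = (0, 1, 0, 0)ᵀ.
Then v_2 = N · v_3 = (-3, -4, -16, 8)ᵀ.
Then v_1 = N · v_2 = (-4, 0, 0, 0)ᵀ.

Sanity check: (A − (5)·I) v_1 = (0, 0, 0, 0)ᵀ = 0. ✓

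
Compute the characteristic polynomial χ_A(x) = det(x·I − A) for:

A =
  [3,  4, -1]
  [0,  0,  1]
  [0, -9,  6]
x^3 - 9*x^2 + 27*x - 27

Expanding det(x·I − A) (e.g. by cofactor expansion or by noting that A is similar to its Jordan form J, which has the same characteristic polynomial as A) gives
  χ_A(x) = x^3 - 9*x^2 + 27*x - 27
which factors as (x - 3)^3. The eigenvalues (with algebraic multiplicities) are λ = 3 with multiplicity 3.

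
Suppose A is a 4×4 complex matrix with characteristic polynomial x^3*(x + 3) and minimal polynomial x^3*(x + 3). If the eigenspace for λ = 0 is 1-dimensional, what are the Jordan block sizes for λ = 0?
Block sizes for λ = 0: [3]

Step 1 — from the characteristic polynomial, algebraic multiplicity of λ = 0 is 3. From dim ker(A − (0)·I) = 1, there are exactly 1 Jordan blocks for λ = 0.
Step 2 — from the minimal polynomial, the factor (x − 0)^3 tells us the largest block for λ = 0 has size 3.
Step 3 — with total size 3, 1 blocks, and largest block 3, the block sizes (in nonincreasing order) are [3].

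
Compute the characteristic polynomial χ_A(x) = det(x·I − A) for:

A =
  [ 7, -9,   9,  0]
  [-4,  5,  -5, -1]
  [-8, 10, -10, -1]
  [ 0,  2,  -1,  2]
x^4 - 4*x^3 + 6*x^2 - 4*x + 1

Expanding det(x·I − A) (e.g. by cofactor expansion or by noting that A is similar to its Jordan form J, which has the same characteristic polynomial as A) gives
  χ_A(x) = x^4 - 4*x^3 + 6*x^2 - 4*x + 1
which factors as (x - 1)^4. The eigenvalues (with algebraic multiplicities) are λ = 1 with multiplicity 4.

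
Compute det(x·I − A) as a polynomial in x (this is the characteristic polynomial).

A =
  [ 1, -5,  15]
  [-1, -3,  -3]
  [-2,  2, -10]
x^3 + 12*x^2 + 48*x + 64

Expanding det(x·I − A) (e.g. by cofactor expansion or by noting that A is similar to its Jordan form J, which has the same characteristic polynomial as A) gives
  χ_A(x) = x^3 + 12*x^2 + 48*x + 64
which factors as (x + 4)^3. The eigenvalues (with algebraic multiplicities) are λ = -4 with multiplicity 3.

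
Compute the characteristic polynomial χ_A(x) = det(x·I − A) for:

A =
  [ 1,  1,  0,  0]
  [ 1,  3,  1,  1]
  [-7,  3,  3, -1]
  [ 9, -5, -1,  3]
x^4 - 10*x^3 + 36*x^2 - 56*x + 32

Expanding det(x·I − A) (e.g. by cofactor expansion or by noting that A is similar to its Jordan form J, which has the same characteristic polynomial as A) gives
  χ_A(x) = x^4 - 10*x^3 + 36*x^2 - 56*x + 32
which factors as (x - 4)*(x - 2)^3. The eigenvalues (with algebraic multiplicities) are λ = 2 with multiplicity 3, λ = 4 with multiplicity 1.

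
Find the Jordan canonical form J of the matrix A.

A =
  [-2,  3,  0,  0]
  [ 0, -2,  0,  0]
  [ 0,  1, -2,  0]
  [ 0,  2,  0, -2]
J_2(-2) ⊕ J_1(-2) ⊕ J_1(-2)

The characteristic polynomial is
  det(x·I − A) = x^4 + 8*x^3 + 24*x^2 + 32*x + 16 = (x + 2)^4

Eigenvalues and multiplicities (the geometric multiplicity of λ is n − rank(A − λI), which equals the number of Jordan blocks for λ):
  λ = -2: algebraic multiplicity = 4, geometric multiplicity = 3

Determining the block sizes for each eigenvalue:
  λ = -2: 3 blocks summing to 4 forces exactly one block of size 2 and the rest size 1 → block sizes [2, 1, 1]

Assembling the blocks gives a Jordan form
J =
  [-2,  1,  0,  0]
  [ 0, -2,  0,  0]
  [ 0,  0, -2,  0]
  [ 0,  0,  0, -2]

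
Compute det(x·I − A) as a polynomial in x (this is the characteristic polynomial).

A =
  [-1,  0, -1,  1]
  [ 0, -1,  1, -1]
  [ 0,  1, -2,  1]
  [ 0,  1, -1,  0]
x^4 + 4*x^3 + 6*x^2 + 4*x + 1

Expanding det(x·I − A) (e.g. by cofactor expansion or by noting that A is similar to its Jordan form J, which has the same characteristic polynomial as A) gives
  χ_A(x) = x^4 + 4*x^3 + 6*x^2 + 4*x + 1
which factors as (x + 1)^4. The eigenvalues (with algebraic multiplicities) are λ = -1 with multiplicity 4.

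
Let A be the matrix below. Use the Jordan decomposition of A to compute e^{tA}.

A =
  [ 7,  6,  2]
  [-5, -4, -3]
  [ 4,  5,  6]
e^{tA} =
  [-3*t^2*exp(3*t) + 4*t*exp(3*t) + exp(3*t), -4*t^2*exp(3*t) + 6*t*exp(3*t), -2*t^2*exp(3*t) + 2*t*exp(3*t)]
  [3*t^2*exp(3*t)/2 - 5*t*exp(3*t), 2*t^2*exp(3*t) - 7*t*exp(3*t) + exp(3*t), t^2*exp(3*t) - 3*t*exp(3*t)]
  [3*t^2*exp(3*t)/2 + 4*t*exp(3*t), 2*t^2*exp(3*t) + 5*t*exp(3*t), t^2*exp(3*t) + 3*t*exp(3*t) + exp(3*t)]

Strategy: write A = P · J · P⁻¹ where J is a Jordan canonical form, so e^{tA} = P · e^{tJ} · P⁻¹, and e^{tJ} can be computed block-by-block.

A has Jordan form
J =
  [3, 1, 0]
  [0, 3, 1]
  [0, 0, 3]
(up to reordering of blocks).

Per-block formulas:
  For a 3×3 Jordan block J_3(3): exp(t · J_3(3)) = e^(3t)·(I + t·N + (t^2/2)·N^2), where N is the 3×3 nilpotent shift.

After assembling e^{tJ} and conjugating by P, we get:

e^{tA} =
  [-3*t^2*exp(3*t) + 4*t*exp(3*t) + exp(3*t), -4*t^2*exp(3*t) + 6*t*exp(3*t), -2*t^2*exp(3*t) + 2*t*exp(3*t)]
  [3*t^2*exp(3*t)/2 - 5*t*exp(3*t), 2*t^2*exp(3*t) - 7*t*exp(3*t) + exp(3*t), t^2*exp(3*t) - 3*t*exp(3*t)]
  [3*t^2*exp(3*t)/2 + 4*t*exp(3*t), 2*t^2*exp(3*t) + 5*t*exp(3*t), t^2*exp(3*t) + 3*t*exp(3*t) + exp(3*t)]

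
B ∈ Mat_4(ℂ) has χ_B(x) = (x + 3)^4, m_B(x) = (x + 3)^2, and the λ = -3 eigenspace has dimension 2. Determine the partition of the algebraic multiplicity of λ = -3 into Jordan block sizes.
Block sizes for λ = -3: [2, 2]

Step 1 — from the characteristic polynomial, algebraic multiplicity of λ = -3 is 4. From dim ker(B − (-3)·I) = 2, there are exactly 2 Jordan blocks for λ = -3.
Step 2 — from the minimal polynomial, the factor (x + 3)^2 tells us the largest block for λ = -3 has size 2.
Step 3 — with total size 4, 2 blocks, and largest block 2, the block sizes (in nonincreasing order) are [2, 2].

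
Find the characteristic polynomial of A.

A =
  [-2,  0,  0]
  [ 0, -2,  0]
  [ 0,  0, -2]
x^3 + 6*x^2 + 12*x + 8

Expanding det(x·I − A) (e.g. by cofactor expansion or by noting that A is similar to its Jordan form J, which has the same characteristic polynomial as A) gives
  χ_A(x) = x^3 + 6*x^2 + 12*x + 8
which factors as (x + 2)^3. The eigenvalues (with algebraic multiplicities) are λ = -2 with multiplicity 3.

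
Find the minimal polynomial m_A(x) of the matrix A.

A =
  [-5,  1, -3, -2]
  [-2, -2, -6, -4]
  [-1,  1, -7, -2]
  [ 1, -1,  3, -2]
x^2 + 8*x + 16

The characteristic polynomial is χ_A(x) = (x + 4)^4, so the eigenvalues are known. The minimal polynomial is
  m_A(x) = Π_λ (x − λ)^{k_λ}
where k_λ is the size of the *largest* Jordan block for λ (equivalently, the smallest k with (A − λI)^k v = 0 for every generalised eigenvector v of λ).

  λ = -4: largest Jordan block has size 2, contributing (x + 4)^2

So m_A(x) = (x + 4)^2 = x^2 + 8*x + 16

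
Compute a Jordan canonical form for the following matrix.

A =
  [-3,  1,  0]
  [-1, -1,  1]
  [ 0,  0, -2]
J_3(-2)

The characteristic polynomial is
  det(x·I − A) = x^3 + 6*x^2 + 12*x + 8 = (x + 2)^3

Eigenvalues and multiplicities (the geometric multiplicity of λ is n − rank(A − λI), which equals the number of Jordan blocks for λ):
  λ = -2: algebraic multiplicity = 3, geometric multiplicity = 1

Determining the block sizes for each eigenvalue:
  λ = -2: one block (gm = 1), so the single block has size am = 3 → block sizes [3]

Assembling the blocks gives a Jordan form
J =
  [-2,  1,  0]
  [ 0, -2,  1]
  [ 0,  0, -2]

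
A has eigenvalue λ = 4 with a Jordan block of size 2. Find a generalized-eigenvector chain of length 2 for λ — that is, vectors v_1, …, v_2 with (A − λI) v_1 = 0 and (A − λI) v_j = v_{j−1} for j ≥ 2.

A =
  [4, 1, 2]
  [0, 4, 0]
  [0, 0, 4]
A Jordan chain for λ = 4 of length 2:
v_1 = (1, 0, 0)ᵀ
v_2 = (0, 1, 0)ᵀ

Let N = A − (4)·I. We want v_2 with N^2 v_2 = 0 but N^1 v_2 ≠ 0; then v_{j-1} := N · v_j for j = 2, …, 2.

Pick v_2 = (0, 1, 0)ᵀ.
Then v_1 = N · v_2 = (1, 0, 0)ᵀ.

Sanity check: (A − (4)·I) v_1 = (0, 0, 0)ᵀ = 0. ✓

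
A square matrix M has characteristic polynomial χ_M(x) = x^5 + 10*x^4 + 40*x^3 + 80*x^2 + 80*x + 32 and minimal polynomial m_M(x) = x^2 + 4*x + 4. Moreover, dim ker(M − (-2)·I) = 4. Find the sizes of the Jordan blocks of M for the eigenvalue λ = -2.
Block sizes for λ = -2: [2, 1, 1, 1]

Step 1 — from the characteristic polynomial, algebraic multiplicity of λ = -2 is 5. From dim ker(M − (-2)·I) = 4, there are exactly 4 Jordan blocks for λ = -2.
Step 2 — from the minimal polynomial, the factor (x + 2)^2 tells us the largest block for λ = -2 has size 2.
Step 3 — with total size 5, 4 blocks, and largest block 2, the block sizes (in nonincreasing order) are [2, 1, 1, 1].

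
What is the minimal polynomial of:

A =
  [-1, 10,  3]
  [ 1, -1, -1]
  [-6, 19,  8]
x^3 - 6*x^2 + 12*x - 8

The characteristic polynomial is χ_A(x) = (x - 2)^3, so the eigenvalues are known. The minimal polynomial is
  m_A(x) = Π_λ (x − λ)^{k_λ}
where k_λ is the size of the *largest* Jordan block for λ (equivalently, the smallest k with (A − λI)^k v = 0 for every generalised eigenvector v of λ).

  λ = 2: largest Jordan block has size 3, contributing (x − 2)^3

So m_A(x) = (x - 2)^3 = x^3 - 6*x^2 + 12*x - 8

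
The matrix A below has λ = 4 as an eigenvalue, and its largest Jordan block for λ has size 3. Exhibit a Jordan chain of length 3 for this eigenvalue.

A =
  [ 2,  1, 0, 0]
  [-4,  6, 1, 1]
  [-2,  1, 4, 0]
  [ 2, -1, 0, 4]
A Jordan chain for λ = 4 of length 3:
v_1 = (1, 2, 1, -1)ᵀ
v_2 = (0, 1, 0, 0)ᵀ
v_3 = (0, 0, 1, 0)ᵀ

Let N = A − (4)·I. We want v_3 with N^3 v_3 = 0 but N^2 v_3 ≠ 0; then v_{j-1} := N · v_j for j = 3, …, 2.

Pick v_3 = (0, 0, 1, 0)ᵀ.
Then v_2 = N · v_3 = (0, 1, 0, 0)ᵀ.
Then v_1 = N · v_2 = (1, 2, 1, -1)ᵀ.

Sanity check: (A − (4)·I) v_1 = (0, 0, 0, 0)ᵀ = 0. ✓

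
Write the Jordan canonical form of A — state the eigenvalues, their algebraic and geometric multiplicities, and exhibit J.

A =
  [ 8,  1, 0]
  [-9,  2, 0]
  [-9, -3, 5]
J_2(5) ⊕ J_1(5)

The characteristic polynomial is
  det(x·I − A) = x^3 - 15*x^2 + 75*x - 125 = (x - 5)^3

Eigenvalues and multiplicities (the geometric multiplicity of λ is n − rank(A − λI), which equals the number of Jordan blocks for λ):
  λ = 5: algebraic multiplicity = 3, geometric multiplicity = 2

Determining the block sizes for each eigenvalue:
  λ = 5: 2 blocks summing to 3 forces exactly one block of size 2 and the rest size 1 → block sizes [2, 1]

Assembling the blocks gives a Jordan form
J =
  [5, 1, 0]
  [0, 5, 0]
  [0, 0, 5]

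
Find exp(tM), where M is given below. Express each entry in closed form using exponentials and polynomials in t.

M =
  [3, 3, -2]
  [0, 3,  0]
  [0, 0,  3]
e^{tM} =
  [exp(3*t), 3*t*exp(3*t), -2*t*exp(3*t)]
  [0, exp(3*t), 0]
  [0, 0, exp(3*t)]

Strategy: write M = P · J · P⁻¹ where J is a Jordan canonical form, so e^{tM} = P · e^{tJ} · P⁻¹, and e^{tJ} can be computed block-by-block.

M has Jordan form
J =
  [3, 1, 0]
  [0, 3, 0]
  [0, 0, 3]
(up to reordering of blocks).

Per-block formulas:
  For a 1×1 block at λ = 3: exp(t · [3]) = [e^(3t)].
  For a 2×2 Jordan block J_2(3): exp(t · J_2(3)) = e^(3t)·(I + t·N), where N is the 2×2 nilpotent shift.

After assembling e^{tJ} and conjugating by P, we get:

e^{tM} =
  [exp(3*t), 3*t*exp(3*t), -2*t*exp(3*t)]
  [0, exp(3*t), 0]
  [0, 0, exp(3*t)]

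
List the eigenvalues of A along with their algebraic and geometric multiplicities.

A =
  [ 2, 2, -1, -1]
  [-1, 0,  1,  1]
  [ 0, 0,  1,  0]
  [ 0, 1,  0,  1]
λ = 1: alg = 4, geom = 2

Step 1 — factor the characteristic polynomial to read off the algebraic multiplicities:
  χ_A(x) = (x - 1)^4

Step 2 — compute geometric multiplicities via the rank-nullity identity g(λ) = n − rank(A − λI):
  rank(A − (1)·I) = 2, so dim ker(A − (1)·I) = n − 2 = 2

Summary:
  λ = 1: algebraic multiplicity = 4, geometric multiplicity = 2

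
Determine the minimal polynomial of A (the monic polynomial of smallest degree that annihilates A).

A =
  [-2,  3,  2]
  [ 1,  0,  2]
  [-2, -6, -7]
x^2 + 6*x + 9

The characteristic polynomial is χ_A(x) = (x + 3)^3, so the eigenvalues are known. The minimal polynomial is
  m_A(x) = Π_λ (x − λ)^{k_λ}
where k_λ is the size of the *largest* Jordan block for λ (equivalently, the smallest k with (A − λI)^k v = 0 for every generalised eigenvector v of λ).

  λ = -3: largest Jordan block has size 2, contributing (x + 3)^2

So m_A(x) = (x + 3)^2 = x^2 + 6*x + 9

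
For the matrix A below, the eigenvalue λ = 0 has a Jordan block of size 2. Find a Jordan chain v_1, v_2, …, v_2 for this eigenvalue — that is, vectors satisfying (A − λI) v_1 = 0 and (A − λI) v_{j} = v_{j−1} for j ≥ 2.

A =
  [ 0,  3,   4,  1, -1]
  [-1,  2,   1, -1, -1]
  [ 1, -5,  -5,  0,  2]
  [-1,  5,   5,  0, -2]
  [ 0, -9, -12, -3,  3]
A Jordan chain for λ = 0 of length 2:
v_1 = (0, -1, 1, -1, 0)ᵀ
v_2 = (1, 0, 0, 0, 0)ᵀ

Let N = A − (0)·I. We want v_2 with N^2 v_2 = 0 but N^1 v_2 ≠ 0; then v_{j-1} := N · v_j for j = 2, …, 2.

Pick v_2 = (1, 0, 0, 0, 0)ᵀ.
Then v_1 = N · v_2 = (0, -1, 1, -1, 0)ᵀ.

Sanity check: (A − (0)·I) v_1 = (0, 0, 0, 0, 0)ᵀ = 0. ✓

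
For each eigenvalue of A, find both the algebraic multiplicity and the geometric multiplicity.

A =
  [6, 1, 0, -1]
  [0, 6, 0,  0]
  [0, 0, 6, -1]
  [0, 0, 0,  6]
λ = 6: alg = 4, geom = 2

Step 1 — factor the characteristic polynomial to read off the algebraic multiplicities:
  χ_A(x) = (x - 6)^4

Step 2 — compute geometric multiplicities via the rank-nullity identity g(λ) = n − rank(A − λI):
  rank(A − (6)·I) = 2, so dim ker(A − (6)·I) = n − 2 = 2

Summary:
  λ = 6: algebraic multiplicity = 4, geometric multiplicity = 2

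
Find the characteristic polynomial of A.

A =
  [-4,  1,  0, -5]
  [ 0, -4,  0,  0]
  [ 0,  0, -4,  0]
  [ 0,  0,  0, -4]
x^4 + 16*x^3 + 96*x^2 + 256*x + 256

Expanding det(x·I − A) (e.g. by cofactor expansion or by noting that A is similar to its Jordan form J, which has the same characteristic polynomial as A) gives
  χ_A(x) = x^4 + 16*x^3 + 96*x^2 + 256*x + 256
which factors as (x + 4)^4. The eigenvalues (with algebraic multiplicities) are λ = -4 with multiplicity 4.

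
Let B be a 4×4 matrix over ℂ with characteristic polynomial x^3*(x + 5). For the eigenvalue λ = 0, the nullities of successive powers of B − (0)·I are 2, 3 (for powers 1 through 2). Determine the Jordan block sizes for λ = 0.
Block sizes for λ = 0: [2, 1]

From the dimensions of kernels of powers, the number of Jordan blocks of size at least j is d_j − d_{j−1} where d_j = dim ker(N^j) (with d_0 = 0). Computing the differences gives [2, 1].
The number of blocks of size exactly k is (#blocks of size ≥ k) − (#blocks of size ≥ k + 1), so the partition is: 1 block(s) of size 1, 1 block(s) of size 2.
In nonincreasing order the block sizes are [2, 1].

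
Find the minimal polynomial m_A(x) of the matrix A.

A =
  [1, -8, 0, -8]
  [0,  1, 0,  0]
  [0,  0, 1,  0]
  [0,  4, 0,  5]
x^2 - 6*x + 5

The characteristic polynomial is χ_A(x) = (x - 5)*(x - 1)^3, so the eigenvalues are known. The minimal polynomial is
  m_A(x) = Π_λ (x − λ)^{k_λ}
where k_λ is the size of the *largest* Jordan block for λ (equivalently, the smallest k with (A − λI)^k v = 0 for every generalised eigenvector v of λ).

  λ = 1: largest Jordan block has size 1, contributing (x − 1)
  λ = 5: largest Jordan block has size 1, contributing (x − 5)

So m_A(x) = (x - 5)*(x - 1) = x^2 - 6*x + 5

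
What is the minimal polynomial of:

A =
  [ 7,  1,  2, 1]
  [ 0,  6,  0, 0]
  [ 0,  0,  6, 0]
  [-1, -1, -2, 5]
x^2 - 12*x + 36

The characteristic polynomial is χ_A(x) = (x - 6)^4, so the eigenvalues are known. The minimal polynomial is
  m_A(x) = Π_λ (x − λ)^{k_λ}
where k_λ is the size of the *largest* Jordan block for λ (equivalently, the smallest k with (A − λI)^k v = 0 for every generalised eigenvector v of λ).

  λ = 6: largest Jordan block has size 2, contributing (x − 6)^2

So m_A(x) = (x - 6)^2 = x^2 - 12*x + 36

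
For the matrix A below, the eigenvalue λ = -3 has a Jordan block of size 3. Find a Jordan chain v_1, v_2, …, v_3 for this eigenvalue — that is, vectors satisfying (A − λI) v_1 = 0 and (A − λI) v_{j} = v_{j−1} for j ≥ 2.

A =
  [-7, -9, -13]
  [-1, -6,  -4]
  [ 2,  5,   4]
A Jordan chain for λ = -3 of length 3:
v_1 = (-1, -1, 1)ᵀ
v_2 = (-4, -1, 2)ᵀ
v_3 = (1, 0, 0)ᵀ

Let N = A − (-3)·I. We want v_3 with N^3 v_3 = 0 but N^2 v_3 ≠ 0; then v_{j-1} := N · v_j for j = 3, …, 2.

Pick v_3 = (1, 0, 0)ᵀ.
Then v_2 = N · v_3 = (-4, -1, 2)ᵀ.
Then v_1 = N · v_2 = (-1, -1, 1)ᵀ.

Sanity check: (A − (-3)·I) v_1 = (0, 0, 0)ᵀ = 0. ✓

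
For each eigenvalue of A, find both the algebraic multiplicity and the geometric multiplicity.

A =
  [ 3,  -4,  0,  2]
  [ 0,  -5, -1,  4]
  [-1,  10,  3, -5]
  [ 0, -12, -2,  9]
λ = 1: alg = 1, geom = 1; λ = 3: alg = 3, geom = 1

Step 1 — factor the characteristic polynomial to read off the algebraic multiplicities:
  χ_A(x) = (x - 3)^3*(x - 1)

Step 2 — compute geometric multiplicities via the rank-nullity identity g(λ) = n − rank(A − λI):
  rank(A − (1)·I) = 3, so dim ker(A − (1)·I) = n − 3 = 1
  rank(A − (3)·I) = 3, so dim ker(A − (3)·I) = n − 3 = 1

Summary:
  λ = 1: algebraic multiplicity = 1, geometric multiplicity = 1
  λ = 3: algebraic multiplicity = 3, geometric multiplicity = 1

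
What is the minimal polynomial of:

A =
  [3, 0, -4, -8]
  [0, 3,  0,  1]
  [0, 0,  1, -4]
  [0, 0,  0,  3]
x^3 - 7*x^2 + 15*x - 9

The characteristic polynomial is χ_A(x) = (x - 3)^3*(x - 1), so the eigenvalues are known. The minimal polynomial is
  m_A(x) = Π_λ (x − λ)^{k_λ}
where k_λ is the size of the *largest* Jordan block for λ (equivalently, the smallest k with (A − λI)^k v = 0 for every generalised eigenvector v of λ).

  λ = 1: largest Jordan block has size 1, contributing (x − 1)
  λ = 3: largest Jordan block has size 2, contributing (x − 3)^2

So m_A(x) = (x - 3)^2*(x - 1) = x^3 - 7*x^2 + 15*x - 9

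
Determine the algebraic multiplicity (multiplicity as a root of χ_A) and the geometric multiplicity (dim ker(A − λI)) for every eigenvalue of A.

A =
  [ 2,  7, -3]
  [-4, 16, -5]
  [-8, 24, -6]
λ = 4: alg = 3, geom = 1

Step 1 — factor the characteristic polynomial to read off the algebraic multiplicities:
  χ_A(x) = (x - 4)^3

Step 2 — compute geometric multiplicities via the rank-nullity identity g(λ) = n − rank(A − λI):
  rank(A − (4)·I) = 2, so dim ker(A − (4)·I) = n − 2 = 1

Summary:
  λ = 4: algebraic multiplicity = 3, geometric multiplicity = 1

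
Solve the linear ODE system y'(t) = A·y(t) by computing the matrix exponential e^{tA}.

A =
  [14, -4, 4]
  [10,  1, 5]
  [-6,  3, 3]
e^{tA} =
  [8*t*exp(6*t) + exp(6*t), -4*t*exp(6*t), 4*t*exp(6*t)]
  [10*t*exp(6*t), -5*t*exp(6*t) + exp(6*t), 5*t*exp(6*t)]
  [-6*t*exp(6*t), 3*t*exp(6*t), -3*t*exp(6*t) + exp(6*t)]

Strategy: write A = P · J · P⁻¹ where J is a Jordan canonical form, so e^{tA} = P · e^{tJ} · P⁻¹, and e^{tJ} can be computed block-by-block.

A has Jordan form
J =
  [6, 1, 0]
  [0, 6, 0]
  [0, 0, 6]
(up to reordering of blocks).

Per-block formulas:
  For a 2×2 Jordan block J_2(6): exp(t · J_2(6)) = e^(6t)·(I + t·N), where N is the 2×2 nilpotent shift.
  For a 1×1 block at λ = 6: exp(t · [6]) = [e^(6t)].

After assembling e^{tJ} and conjugating by P, we get:

e^{tA} =
  [8*t*exp(6*t) + exp(6*t), -4*t*exp(6*t), 4*t*exp(6*t)]
  [10*t*exp(6*t), -5*t*exp(6*t) + exp(6*t), 5*t*exp(6*t)]
  [-6*t*exp(6*t), 3*t*exp(6*t), -3*t*exp(6*t) + exp(6*t)]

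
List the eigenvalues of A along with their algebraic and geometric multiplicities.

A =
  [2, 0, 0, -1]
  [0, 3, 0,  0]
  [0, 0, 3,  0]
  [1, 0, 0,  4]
λ = 3: alg = 4, geom = 3

Step 1 — factor the characteristic polynomial to read off the algebraic multiplicities:
  χ_A(x) = (x - 3)^4

Step 2 — compute geometric multiplicities via the rank-nullity identity g(λ) = n − rank(A − λI):
  rank(A − (3)·I) = 1, so dim ker(A − (3)·I) = n − 1 = 3

Summary:
  λ = 3: algebraic multiplicity = 4, geometric multiplicity = 3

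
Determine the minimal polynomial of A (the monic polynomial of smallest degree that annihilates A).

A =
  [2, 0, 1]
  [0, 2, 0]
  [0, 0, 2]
x^2 - 4*x + 4

The characteristic polynomial is χ_A(x) = (x - 2)^3, so the eigenvalues are known. The minimal polynomial is
  m_A(x) = Π_λ (x − λ)^{k_λ}
where k_λ is the size of the *largest* Jordan block for λ (equivalently, the smallest k with (A − λI)^k v = 0 for every generalised eigenvector v of λ).

  λ = 2: largest Jordan block has size 2, contributing (x − 2)^2

So m_A(x) = (x - 2)^2 = x^2 - 4*x + 4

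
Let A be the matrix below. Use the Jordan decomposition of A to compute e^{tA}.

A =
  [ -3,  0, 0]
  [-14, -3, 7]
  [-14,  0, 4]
e^{tA} =
  [exp(-3*t), 0, 0]
  [-2*exp(4*t) + 2*exp(-3*t), exp(-3*t), exp(4*t) - exp(-3*t)]
  [-2*exp(4*t) + 2*exp(-3*t), 0, exp(4*t)]

Strategy: write A = P · J · P⁻¹ where J is a Jordan canonical form, so e^{tA} = P · e^{tJ} · P⁻¹, and e^{tJ} can be computed block-by-block.

A has Jordan form
J =
  [-3,  0, 0]
  [ 0, -3, 0]
  [ 0,  0, 4]
(up to reordering of blocks).

Per-block formulas:
  For a 1×1 block at λ = -3: exp(t · [-3]) = [e^(-3t)].
  For a 1×1 block at λ = 4: exp(t · [4]) = [e^(4t)].

After assembling e^{tJ} and conjugating by P, we get:

e^{tA} =
  [exp(-3*t), 0, 0]
  [-2*exp(4*t) + 2*exp(-3*t), exp(-3*t), exp(4*t) - exp(-3*t)]
  [-2*exp(4*t) + 2*exp(-3*t), 0, exp(4*t)]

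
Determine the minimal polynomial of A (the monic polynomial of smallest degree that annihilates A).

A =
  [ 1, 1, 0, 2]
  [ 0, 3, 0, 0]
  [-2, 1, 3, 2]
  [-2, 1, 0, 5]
x^2 - 6*x + 9

The characteristic polynomial is χ_A(x) = (x - 3)^4, so the eigenvalues are known. The minimal polynomial is
  m_A(x) = Π_λ (x − λ)^{k_λ}
where k_λ is the size of the *largest* Jordan block for λ (equivalently, the smallest k with (A − λI)^k v = 0 for every generalised eigenvector v of λ).

  λ = 3: largest Jordan block has size 2, contributing (x − 3)^2

So m_A(x) = (x - 3)^2 = x^2 - 6*x + 9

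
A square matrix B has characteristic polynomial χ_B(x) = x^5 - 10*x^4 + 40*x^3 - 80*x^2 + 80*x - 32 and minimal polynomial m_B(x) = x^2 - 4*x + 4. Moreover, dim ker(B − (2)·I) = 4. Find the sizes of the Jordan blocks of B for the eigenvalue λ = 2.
Block sizes for λ = 2: [2, 1, 1, 1]

Step 1 — from the characteristic polynomial, algebraic multiplicity of λ = 2 is 5. From dim ker(B − (2)·I) = 4, there are exactly 4 Jordan blocks for λ = 2.
Step 2 — from the minimal polynomial, the factor (x − 2)^2 tells us the largest block for λ = 2 has size 2.
Step 3 — with total size 5, 4 blocks, and largest block 2, the block sizes (in nonincreasing order) are [2, 1, 1, 1].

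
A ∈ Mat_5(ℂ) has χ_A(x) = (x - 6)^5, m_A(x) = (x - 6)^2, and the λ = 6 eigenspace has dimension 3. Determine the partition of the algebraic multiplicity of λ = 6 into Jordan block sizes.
Block sizes for λ = 6: [2, 2, 1]

Step 1 — from the characteristic polynomial, algebraic multiplicity of λ = 6 is 5. From dim ker(A − (6)·I) = 3, there are exactly 3 Jordan blocks for λ = 6.
Step 2 — from the minimal polynomial, the factor (x − 6)^2 tells us the largest block for λ = 6 has size 2.
Step 3 — with total size 5, 3 blocks, and largest block 2, the block sizes (in nonincreasing order) are [2, 2, 1].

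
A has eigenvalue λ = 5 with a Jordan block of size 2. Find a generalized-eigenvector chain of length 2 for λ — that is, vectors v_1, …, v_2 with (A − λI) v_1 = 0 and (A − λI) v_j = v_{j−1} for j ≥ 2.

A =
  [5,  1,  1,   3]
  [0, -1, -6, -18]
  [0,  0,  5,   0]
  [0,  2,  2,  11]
A Jordan chain for λ = 5 of length 2:
v_1 = (1, -6, 0, 2)ᵀ
v_2 = (0, 1, 0, 0)ᵀ

Let N = A − (5)·I. We want v_2 with N^2 v_2 = 0 but N^1 v_2 ≠ 0; then v_{j-1} := N · v_j for j = 2, …, 2.

Pick v_2 = (0, 1, 0, 0)ᵀ.
Then v_1 = N · v_2 = (1, -6, 0, 2)ᵀ.

Sanity check: (A − (5)·I) v_1 = (0, 0, 0, 0)ᵀ = 0. ✓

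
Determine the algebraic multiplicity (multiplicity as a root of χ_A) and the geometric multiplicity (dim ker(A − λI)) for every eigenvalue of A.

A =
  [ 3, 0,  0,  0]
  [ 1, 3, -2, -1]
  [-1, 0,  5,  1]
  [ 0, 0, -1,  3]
λ = 3: alg = 2, geom = 2; λ = 4: alg = 2, geom = 1

Step 1 — factor the characteristic polynomial to read off the algebraic multiplicities:
  χ_A(x) = (x - 4)^2*(x - 3)^2

Step 2 — compute geometric multiplicities via the rank-nullity identity g(λ) = n − rank(A − λI):
  rank(A − (3)·I) = 2, so dim ker(A − (3)·I) = n − 2 = 2
  rank(A − (4)·I) = 3, so dim ker(A − (4)·I) = n − 3 = 1

Summary:
  λ = 3: algebraic multiplicity = 2, geometric multiplicity = 2
  λ = 4: algebraic multiplicity = 2, geometric multiplicity = 1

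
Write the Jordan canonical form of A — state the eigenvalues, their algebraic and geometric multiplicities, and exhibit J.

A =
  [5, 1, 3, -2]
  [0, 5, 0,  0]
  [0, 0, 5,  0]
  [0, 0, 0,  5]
J_2(5) ⊕ J_1(5) ⊕ J_1(5)

The characteristic polynomial is
  det(x·I − A) = x^4 - 20*x^3 + 150*x^2 - 500*x + 625 = (x - 5)^4

Eigenvalues and multiplicities (the geometric multiplicity of λ is n − rank(A − λI), which equals the number of Jordan blocks for λ):
  λ = 5: algebraic multiplicity = 4, geometric multiplicity = 3

Determining the block sizes for each eigenvalue:
  λ = 5: 3 blocks summing to 4 forces exactly one block of size 2 and the rest size 1 → block sizes [2, 1, 1]

Assembling the blocks gives a Jordan form
J =
  [5, 1, 0, 0]
  [0, 5, 0, 0]
  [0, 0, 5, 0]
  [0, 0, 0, 5]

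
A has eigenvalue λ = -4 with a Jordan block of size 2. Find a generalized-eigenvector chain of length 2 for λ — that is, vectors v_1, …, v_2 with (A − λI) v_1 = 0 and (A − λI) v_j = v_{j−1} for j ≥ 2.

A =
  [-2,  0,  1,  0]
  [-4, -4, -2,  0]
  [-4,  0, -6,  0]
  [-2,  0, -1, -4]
A Jordan chain for λ = -4 of length 2:
v_1 = (2, -4, -4, -2)ᵀ
v_2 = (1, 0, 0, 0)ᵀ

Let N = A − (-4)·I. We want v_2 with N^2 v_2 = 0 but N^1 v_2 ≠ 0; then v_{j-1} := N · v_j for j = 2, …, 2.

Pick v_2 = (1, 0, 0, 0)ᵀ.
Then v_1 = N · v_2 = (2, -4, -4, -2)ᵀ.

Sanity check: (A − (-4)·I) v_1 = (0, 0, 0, 0)ᵀ = 0. ✓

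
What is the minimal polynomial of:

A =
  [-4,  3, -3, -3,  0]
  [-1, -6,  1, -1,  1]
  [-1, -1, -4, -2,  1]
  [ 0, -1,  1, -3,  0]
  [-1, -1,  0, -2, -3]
x^2 + 8*x + 16

The characteristic polynomial is χ_A(x) = (x + 4)^5, so the eigenvalues are known. The minimal polynomial is
  m_A(x) = Π_λ (x − λ)^{k_λ}
where k_λ is the size of the *largest* Jordan block for λ (equivalently, the smallest k with (A − λI)^k v = 0 for every generalised eigenvector v of λ).

  λ = -4: largest Jordan block has size 2, contributing (x + 4)^2

So m_A(x) = (x + 4)^2 = x^2 + 8*x + 16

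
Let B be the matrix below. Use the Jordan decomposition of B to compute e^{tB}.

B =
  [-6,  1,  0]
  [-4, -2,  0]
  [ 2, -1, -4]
e^{tB} =
  [-2*t*exp(-4*t) + exp(-4*t), t*exp(-4*t), 0]
  [-4*t*exp(-4*t), 2*t*exp(-4*t) + exp(-4*t), 0]
  [2*t*exp(-4*t), -t*exp(-4*t), exp(-4*t)]

Strategy: write B = P · J · P⁻¹ where J is a Jordan canonical form, so e^{tB} = P · e^{tJ} · P⁻¹, and e^{tJ} can be computed block-by-block.

B has Jordan form
J =
  [-4,  1,  0]
  [ 0, -4,  0]
  [ 0,  0, -4]
(up to reordering of blocks).

Per-block formulas:
  For a 2×2 Jordan block J_2(-4): exp(t · J_2(-4)) = e^(-4t)·(I + t·N), where N is the 2×2 nilpotent shift.
  For a 1×1 block at λ = -4: exp(t · [-4]) = [e^(-4t)].

After assembling e^{tJ} and conjugating by P, we get:

e^{tB} =
  [-2*t*exp(-4*t) + exp(-4*t), t*exp(-4*t), 0]
  [-4*t*exp(-4*t), 2*t*exp(-4*t) + exp(-4*t), 0]
  [2*t*exp(-4*t), -t*exp(-4*t), exp(-4*t)]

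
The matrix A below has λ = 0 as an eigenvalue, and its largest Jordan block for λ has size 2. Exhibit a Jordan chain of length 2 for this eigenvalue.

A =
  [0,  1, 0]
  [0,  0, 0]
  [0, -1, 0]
A Jordan chain for λ = 0 of length 2:
v_1 = (1, 0, -1)ᵀ
v_2 = (0, 1, 0)ᵀ

Let N = A − (0)·I. We want v_2 with N^2 v_2 = 0 but N^1 v_2 ≠ 0; then v_{j-1} := N · v_j for j = 2, …, 2.

Pick v_2 = (0, 1, 0)ᵀ.
Then v_1 = N · v_2 = (1, 0, -1)ᵀ.

Sanity check: (A − (0)·I) v_1 = (0, 0, 0)ᵀ = 0. ✓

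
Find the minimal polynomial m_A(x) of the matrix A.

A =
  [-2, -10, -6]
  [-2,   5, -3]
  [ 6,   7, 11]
x^3 - 14*x^2 + 60*x - 72

The characteristic polynomial is χ_A(x) = (x - 6)^2*(x - 2), so the eigenvalues are known. The minimal polynomial is
  m_A(x) = Π_λ (x − λ)^{k_λ}
where k_λ is the size of the *largest* Jordan block for λ (equivalently, the smallest k with (A − λI)^k v = 0 for every generalised eigenvector v of λ).

  λ = 2: largest Jordan block has size 1, contributing (x − 2)
  λ = 6: largest Jordan block has size 2, contributing (x − 6)^2

So m_A(x) = (x - 6)^2*(x - 2) = x^3 - 14*x^2 + 60*x - 72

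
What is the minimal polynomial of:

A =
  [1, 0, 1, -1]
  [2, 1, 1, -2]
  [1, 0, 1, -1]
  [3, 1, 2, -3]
x^3

The characteristic polynomial is χ_A(x) = x^4, so the eigenvalues are known. The minimal polynomial is
  m_A(x) = Π_λ (x − λ)^{k_λ}
where k_λ is the size of the *largest* Jordan block for λ (equivalently, the smallest k with (A − λI)^k v = 0 for every generalised eigenvector v of λ).

  λ = 0: largest Jordan block has size 3, contributing (x − 0)^3

So m_A(x) = x^3 = x^3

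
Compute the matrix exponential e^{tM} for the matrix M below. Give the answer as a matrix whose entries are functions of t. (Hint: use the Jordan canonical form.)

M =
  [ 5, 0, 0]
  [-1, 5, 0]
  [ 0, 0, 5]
e^{tM} =
  [exp(5*t), 0, 0]
  [-t*exp(5*t), exp(5*t), 0]
  [0, 0, exp(5*t)]

Strategy: write M = P · J · P⁻¹ where J is a Jordan canonical form, so e^{tM} = P · e^{tJ} · P⁻¹, and e^{tJ} can be computed block-by-block.

M has Jordan form
J =
  [5, 1, 0]
  [0, 5, 0]
  [0, 0, 5]
(up to reordering of blocks).

Per-block formulas:
  For a 1×1 block at λ = 5: exp(t · [5]) = [e^(5t)].
  For a 2×2 Jordan block J_2(5): exp(t · J_2(5)) = e^(5t)·(I + t·N), where N is the 2×2 nilpotent shift.

After assembling e^{tJ} and conjugating by P, we get:

e^{tM} =
  [exp(5*t), 0, 0]
  [-t*exp(5*t), exp(5*t), 0]
  [0, 0, exp(5*t)]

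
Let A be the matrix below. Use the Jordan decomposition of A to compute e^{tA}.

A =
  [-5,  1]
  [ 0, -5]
e^{tA} =
  [exp(-5*t), t*exp(-5*t)]
  [0, exp(-5*t)]

Strategy: write A = P · J · P⁻¹ where J is a Jordan canonical form, so e^{tA} = P · e^{tJ} · P⁻¹, and e^{tJ} can be computed block-by-block.

A has Jordan form
J =
  [-5,  1]
  [ 0, -5]
(up to reordering of blocks).

Per-block formulas:
  For a 2×2 Jordan block J_2(-5): exp(t · J_2(-5)) = e^(-5t)·(I + t·N), where N is the 2×2 nilpotent shift.

After assembling e^{tJ} and conjugating by P, we get:

e^{tA} =
  [exp(-5*t), t*exp(-5*t)]
  [0, exp(-5*t)]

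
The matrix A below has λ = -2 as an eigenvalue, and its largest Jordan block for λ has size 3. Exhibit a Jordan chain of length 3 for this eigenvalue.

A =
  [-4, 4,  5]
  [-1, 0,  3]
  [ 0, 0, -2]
A Jordan chain for λ = -2 of length 3:
v_1 = (2, 1, 0)ᵀ
v_2 = (5, 3, 0)ᵀ
v_3 = (0, 0, 1)ᵀ

Let N = A − (-2)·I. We want v_3 with N^3 v_3 = 0 but N^2 v_3 ≠ 0; then v_{j-1} := N · v_j for j = 3, …, 2.

Pick v_3 = (0, 0, 1)ᵀ.
Then v_2 = N · v_3 = (5, 3, 0)ᵀ.
Then v_1 = N · v_2 = (2, 1, 0)ᵀ.

Sanity check: (A − (-2)·I) v_1 = (0, 0, 0)ᵀ = 0. ✓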